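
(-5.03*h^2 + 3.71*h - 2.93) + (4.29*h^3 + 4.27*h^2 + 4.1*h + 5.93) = 4.29*h^3 - 0.760000000000001*h^2 + 7.81*h + 3.0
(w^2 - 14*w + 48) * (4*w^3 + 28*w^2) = 4*w^5 - 28*w^4 - 200*w^3 + 1344*w^2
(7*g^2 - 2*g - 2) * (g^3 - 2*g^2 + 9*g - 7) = 7*g^5 - 16*g^4 + 65*g^3 - 63*g^2 - 4*g + 14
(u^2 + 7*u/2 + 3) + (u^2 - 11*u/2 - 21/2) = 2*u^2 - 2*u - 15/2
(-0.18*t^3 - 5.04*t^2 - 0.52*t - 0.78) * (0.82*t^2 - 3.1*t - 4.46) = -0.1476*t^5 - 3.5748*t^4 + 16.0004*t^3 + 23.4508*t^2 + 4.7372*t + 3.4788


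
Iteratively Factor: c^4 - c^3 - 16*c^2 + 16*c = (c)*(c^3 - c^2 - 16*c + 16) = c*(c - 4)*(c^2 + 3*c - 4) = c*(c - 4)*(c - 1)*(c + 4)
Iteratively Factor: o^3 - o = (o - 1)*(o^2 + o) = o*(o - 1)*(o + 1)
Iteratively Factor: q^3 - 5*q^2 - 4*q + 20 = (q - 5)*(q^2 - 4) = (q - 5)*(q - 2)*(q + 2)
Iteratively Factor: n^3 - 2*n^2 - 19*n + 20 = (n + 4)*(n^2 - 6*n + 5) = (n - 1)*(n + 4)*(n - 5)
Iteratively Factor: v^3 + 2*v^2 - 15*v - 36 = (v - 4)*(v^2 + 6*v + 9) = (v - 4)*(v + 3)*(v + 3)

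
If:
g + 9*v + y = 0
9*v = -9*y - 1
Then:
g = 8*y + 1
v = -y - 1/9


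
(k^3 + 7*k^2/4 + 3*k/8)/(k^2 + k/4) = k + 3/2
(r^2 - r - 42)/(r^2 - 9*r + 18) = (r^2 - r - 42)/(r^2 - 9*r + 18)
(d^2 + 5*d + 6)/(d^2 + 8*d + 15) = (d + 2)/(d + 5)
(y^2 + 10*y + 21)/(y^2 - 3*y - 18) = (y + 7)/(y - 6)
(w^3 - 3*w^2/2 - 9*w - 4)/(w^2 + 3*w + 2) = (w^2 - 7*w/2 - 2)/(w + 1)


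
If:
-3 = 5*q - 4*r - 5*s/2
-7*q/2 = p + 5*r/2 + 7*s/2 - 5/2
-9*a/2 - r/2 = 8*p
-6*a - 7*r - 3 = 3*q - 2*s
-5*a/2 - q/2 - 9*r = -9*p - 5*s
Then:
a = -93019/29564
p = 48973/29564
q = 6375/29564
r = 53603/29564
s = -18769/14782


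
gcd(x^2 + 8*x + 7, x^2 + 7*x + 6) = x + 1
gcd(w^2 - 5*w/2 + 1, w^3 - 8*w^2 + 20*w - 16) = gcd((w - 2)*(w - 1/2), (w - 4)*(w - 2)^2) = w - 2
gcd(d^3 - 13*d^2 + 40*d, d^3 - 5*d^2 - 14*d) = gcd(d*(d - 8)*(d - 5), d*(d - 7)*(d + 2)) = d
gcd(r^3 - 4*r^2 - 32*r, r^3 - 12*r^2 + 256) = r^2 - 4*r - 32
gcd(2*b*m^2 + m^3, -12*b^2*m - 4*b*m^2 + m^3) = 2*b*m + m^2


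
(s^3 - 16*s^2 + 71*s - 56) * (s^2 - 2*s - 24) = s^5 - 18*s^4 + 79*s^3 + 186*s^2 - 1592*s + 1344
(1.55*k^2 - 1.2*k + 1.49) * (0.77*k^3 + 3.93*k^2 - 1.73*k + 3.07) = 1.1935*k^5 + 5.1675*k^4 - 6.2502*k^3 + 12.6902*k^2 - 6.2617*k + 4.5743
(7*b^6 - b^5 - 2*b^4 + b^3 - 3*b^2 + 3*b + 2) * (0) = 0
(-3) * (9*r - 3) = 9 - 27*r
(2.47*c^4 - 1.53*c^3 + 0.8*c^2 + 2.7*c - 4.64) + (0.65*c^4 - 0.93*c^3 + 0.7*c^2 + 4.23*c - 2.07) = 3.12*c^4 - 2.46*c^3 + 1.5*c^2 + 6.93*c - 6.71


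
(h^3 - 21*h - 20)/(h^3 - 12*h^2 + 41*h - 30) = (h^2 + 5*h + 4)/(h^2 - 7*h + 6)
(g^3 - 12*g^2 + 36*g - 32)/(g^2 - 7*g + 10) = (g^2 - 10*g + 16)/(g - 5)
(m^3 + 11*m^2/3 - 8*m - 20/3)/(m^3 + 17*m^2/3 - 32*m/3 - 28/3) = (m + 5)/(m + 7)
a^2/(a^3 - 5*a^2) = 1/(a - 5)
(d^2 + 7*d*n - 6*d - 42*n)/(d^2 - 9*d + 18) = (d + 7*n)/(d - 3)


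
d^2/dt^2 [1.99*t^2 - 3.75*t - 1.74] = 3.98000000000000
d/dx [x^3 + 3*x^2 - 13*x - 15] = 3*x^2 + 6*x - 13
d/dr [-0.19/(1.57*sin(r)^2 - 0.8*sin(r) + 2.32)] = (0.5966*sin(r) - 0.152)*cos(r)/(1.57*sin(r)^2 - 0.8*sin(r) + 2.32)^2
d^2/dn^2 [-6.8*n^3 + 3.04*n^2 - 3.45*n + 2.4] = 6.08 - 40.8*n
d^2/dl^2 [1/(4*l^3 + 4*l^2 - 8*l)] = (-l*(3*l + 1)*(l^2 + l - 2) + (3*l^2 + 2*l - 2)^2)/(2*l^3*(l^2 + l - 2)^3)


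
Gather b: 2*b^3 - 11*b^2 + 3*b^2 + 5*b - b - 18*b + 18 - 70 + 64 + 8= 2*b^3 - 8*b^2 - 14*b + 20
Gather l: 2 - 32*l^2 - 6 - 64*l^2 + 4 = -96*l^2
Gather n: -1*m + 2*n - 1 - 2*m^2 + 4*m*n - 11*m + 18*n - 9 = -2*m^2 - 12*m + n*(4*m + 20) - 10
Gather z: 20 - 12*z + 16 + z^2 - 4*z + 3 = z^2 - 16*z + 39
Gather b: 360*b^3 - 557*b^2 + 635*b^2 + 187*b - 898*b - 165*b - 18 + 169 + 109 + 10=360*b^3 + 78*b^2 - 876*b + 270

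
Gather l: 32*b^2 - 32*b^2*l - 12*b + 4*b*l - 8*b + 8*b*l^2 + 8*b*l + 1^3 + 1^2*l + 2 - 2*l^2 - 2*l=32*b^2 - 20*b + l^2*(8*b - 2) + l*(-32*b^2 + 12*b - 1) + 3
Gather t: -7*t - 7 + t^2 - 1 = t^2 - 7*t - 8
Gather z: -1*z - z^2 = -z^2 - z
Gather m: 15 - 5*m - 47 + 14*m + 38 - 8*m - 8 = m - 2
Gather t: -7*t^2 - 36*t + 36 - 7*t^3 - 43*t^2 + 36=-7*t^3 - 50*t^2 - 36*t + 72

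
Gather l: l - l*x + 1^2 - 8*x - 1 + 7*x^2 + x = l*(1 - x) + 7*x^2 - 7*x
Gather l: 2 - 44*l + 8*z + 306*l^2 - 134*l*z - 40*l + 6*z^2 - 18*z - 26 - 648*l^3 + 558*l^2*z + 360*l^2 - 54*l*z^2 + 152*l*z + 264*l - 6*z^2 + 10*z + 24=-648*l^3 + l^2*(558*z + 666) + l*(-54*z^2 + 18*z + 180)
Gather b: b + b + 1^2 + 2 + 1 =2*b + 4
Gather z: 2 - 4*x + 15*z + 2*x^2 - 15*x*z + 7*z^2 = 2*x^2 - 4*x + 7*z^2 + z*(15 - 15*x) + 2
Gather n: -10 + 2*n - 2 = 2*n - 12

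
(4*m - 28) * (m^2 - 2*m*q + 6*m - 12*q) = 4*m^3 - 8*m^2*q - 4*m^2 + 8*m*q - 168*m + 336*q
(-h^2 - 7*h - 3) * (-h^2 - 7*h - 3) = h^4 + 14*h^3 + 55*h^2 + 42*h + 9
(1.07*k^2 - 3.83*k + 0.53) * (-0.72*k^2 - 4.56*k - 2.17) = -0.7704*k^4 - 2.1216*k^3 + 14.7613*k^2 + 5.8943*k - 1.1501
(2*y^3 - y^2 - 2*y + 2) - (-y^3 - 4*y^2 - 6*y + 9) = 3*y^3 + 3*y^2 + 4*y - 7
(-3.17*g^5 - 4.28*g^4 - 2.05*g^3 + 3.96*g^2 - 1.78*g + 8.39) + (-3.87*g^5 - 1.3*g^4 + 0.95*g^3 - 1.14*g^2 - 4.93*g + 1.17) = -7.04*g^5 - 5.58*g^4 - 1.1*g^3 + 2.82*g^2 - 6.71*g + 9.56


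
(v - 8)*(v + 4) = v^2 - 4*v - 32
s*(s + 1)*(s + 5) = s^3 + 6*s^2 + 5*s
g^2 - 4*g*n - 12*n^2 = (g - 6*n)*(g + 2*n)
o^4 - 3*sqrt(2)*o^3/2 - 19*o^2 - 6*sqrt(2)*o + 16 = (o - 4*sqrt(2))*(o - sqrt(2)/2)*(o + sqrt(2))*(o + 2*sqrt(2))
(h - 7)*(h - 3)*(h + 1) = h^3 - 9*h^2 + 11*h + 21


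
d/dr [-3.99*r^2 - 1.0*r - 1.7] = -7.98*r - 1.0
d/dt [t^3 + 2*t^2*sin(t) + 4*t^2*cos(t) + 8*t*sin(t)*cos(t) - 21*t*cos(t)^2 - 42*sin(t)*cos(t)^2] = -4*t^2*sin(t) + 2*t^2*cos(t) + 3*t^2 + 4*t*sin(t) + 21*t*sin(2*t) + 8*t*cos(t) + 8*t*cos(2*t) + 4*sin(2*t) - 21*cos(t)/2 - 21*cos(2*t)/2 - 63*cos(3*t)/2 - 21/2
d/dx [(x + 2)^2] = 2*x + 4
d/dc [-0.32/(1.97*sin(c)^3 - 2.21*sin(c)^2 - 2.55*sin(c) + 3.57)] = (1.8912*sin(c)^2 - 1.4144*sin(c) - 0.816)*cos(c)/(1.97*sin(c)^3 - 2.21*sin(c)^2 - 2.55*sin(c) + 3.57)^2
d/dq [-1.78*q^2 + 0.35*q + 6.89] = 0.35 - 3.56*q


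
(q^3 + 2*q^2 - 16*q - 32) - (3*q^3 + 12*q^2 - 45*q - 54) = -2*q^3 - 10*q^2 + 29*q + 22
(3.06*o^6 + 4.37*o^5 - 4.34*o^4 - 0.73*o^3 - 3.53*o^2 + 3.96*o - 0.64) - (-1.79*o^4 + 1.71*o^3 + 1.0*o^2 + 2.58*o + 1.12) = 3.06*o^6 + 4.37*o^5 - 2.55*o^4 - 2.44*o^3 - 4.53*o^2 + 1.38*o - 1.76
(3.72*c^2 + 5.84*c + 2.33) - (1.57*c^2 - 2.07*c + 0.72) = 2.15*c^2 + 7.91*c + 1.61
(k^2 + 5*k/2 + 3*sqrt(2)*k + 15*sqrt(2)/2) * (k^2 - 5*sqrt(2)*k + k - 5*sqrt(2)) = k^4 - 2*sqrt(2)*k^3 + 7*k^3/2 - 55*k^2/2 - 7*sqrt(2)*k^2 - 105*k - 5*sqrt(2)*k - 75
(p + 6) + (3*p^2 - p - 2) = 3*p^2 + 4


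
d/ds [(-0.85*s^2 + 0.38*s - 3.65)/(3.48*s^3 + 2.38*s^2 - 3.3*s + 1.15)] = (2.958*s^4 - 2.6448*s^3 + 40.0066*s^2 + 15.419*s - 11.608)/(12.1104*s^6 + 16.5648*s^5 - 17.3036*s^4 - 7.704*s^3 + 16.364*s^2 - 7.59*s + 1.3225)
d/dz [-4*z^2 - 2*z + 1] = -8*z - 2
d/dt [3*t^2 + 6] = 6*t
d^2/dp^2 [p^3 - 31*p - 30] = 6*p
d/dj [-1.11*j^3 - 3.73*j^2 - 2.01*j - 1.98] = -3.33*j^2 - 7.46*j - 2.01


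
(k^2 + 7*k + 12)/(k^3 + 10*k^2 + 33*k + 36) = 1/(k + 3)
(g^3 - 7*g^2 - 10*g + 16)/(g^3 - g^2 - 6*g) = (g^2 - 9*g + 8)/(g*(g - 3))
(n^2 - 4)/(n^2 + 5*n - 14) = (n + 2)/(n + 7)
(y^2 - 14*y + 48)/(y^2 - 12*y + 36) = (y - 8)/(y - 6)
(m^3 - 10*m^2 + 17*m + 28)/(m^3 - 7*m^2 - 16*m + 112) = (m + 1)/(m + 4)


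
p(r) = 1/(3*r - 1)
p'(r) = -3/(3*r - 1)^2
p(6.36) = 0.06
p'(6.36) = -0.01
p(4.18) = 0.09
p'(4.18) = -0.02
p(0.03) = -1.10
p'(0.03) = -3.62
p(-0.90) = -0.27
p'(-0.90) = -0.22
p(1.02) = 0.49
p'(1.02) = -0.71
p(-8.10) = -0.04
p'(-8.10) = -0.00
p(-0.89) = -0.27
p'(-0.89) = -0.22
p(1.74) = 0.24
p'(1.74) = -0.17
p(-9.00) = -0.04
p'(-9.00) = 0.00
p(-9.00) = -0.04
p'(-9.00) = 0.00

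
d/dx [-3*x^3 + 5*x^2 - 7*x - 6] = -9*x^2 + 10*x - 7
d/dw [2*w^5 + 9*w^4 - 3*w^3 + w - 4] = 10*w^4 + 36*w^3 - 9*w^2 + 1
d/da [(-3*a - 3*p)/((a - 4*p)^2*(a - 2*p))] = 3*(-(a - 4*p)*(a - 2*p) + (a - 4*p)*(a + p) + 2*(a - 2*p)*(a + p))/((a - 4*p)^3*(a - 2*p)^2)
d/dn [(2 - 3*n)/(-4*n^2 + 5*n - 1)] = (-12*n^2 + 16*n - 7)/(16*n^4 - 40*n^3 + 33*n^2 - 10*n + 1)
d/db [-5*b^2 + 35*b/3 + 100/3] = 35/3 - 10*b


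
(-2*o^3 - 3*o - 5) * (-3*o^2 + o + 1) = 6*o^5 - 2*o^4 + 7*o^3 + 12*o^2 - 8*o - 5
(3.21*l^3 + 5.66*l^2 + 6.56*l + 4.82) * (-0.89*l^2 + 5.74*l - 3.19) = -2.8569*l^5 + 13.388*l^4 + 16.4101*l^3 + 15.3092*l^2 + 6.7404*l - 15.3758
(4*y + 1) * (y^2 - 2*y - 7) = 4*y^3 - 7*y^2 - 30*y - 7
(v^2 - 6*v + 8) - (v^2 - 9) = 17 - 6*v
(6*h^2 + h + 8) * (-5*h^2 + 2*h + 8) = -30*h^4 + 7*h^3 + 10*h^2 + 24*h + 64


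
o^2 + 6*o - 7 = (o - 1)*(o + 7)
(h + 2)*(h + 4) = h^2 + 6*h + 8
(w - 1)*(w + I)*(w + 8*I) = w^3 - w^2 + 9*I*w^2 - 8*w - 9*I*w + 8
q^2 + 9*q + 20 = (q + 4)*(q + 5)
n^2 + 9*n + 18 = (n + 3)*(n + 6)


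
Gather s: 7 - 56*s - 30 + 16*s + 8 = -40*s - 15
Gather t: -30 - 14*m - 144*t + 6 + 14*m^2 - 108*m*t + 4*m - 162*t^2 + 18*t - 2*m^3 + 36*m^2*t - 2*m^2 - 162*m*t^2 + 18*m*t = -2*m^3 + 12*m^2 - 10*m + t^2*(-162*m - 162) + t*(36*m^2 - 90*m - 126) - 24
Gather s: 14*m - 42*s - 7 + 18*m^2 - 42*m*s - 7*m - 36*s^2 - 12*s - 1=18*m^2 + 7*m - 36*s^2 + s*(-42*m - 54) - 8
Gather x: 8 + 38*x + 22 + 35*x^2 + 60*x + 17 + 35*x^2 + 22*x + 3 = 70*x^2 + 120*x + 50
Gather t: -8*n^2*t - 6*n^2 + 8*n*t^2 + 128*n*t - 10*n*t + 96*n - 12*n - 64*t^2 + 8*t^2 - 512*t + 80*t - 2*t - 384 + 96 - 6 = -6*n^2 + 84*n + t^2*(8*n - 56) + t*(-8*n^2 + 118*n - 434) - 294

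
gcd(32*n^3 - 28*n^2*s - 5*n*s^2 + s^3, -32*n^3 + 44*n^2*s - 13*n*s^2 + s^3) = 8*n^2 - 9*n*s + s^2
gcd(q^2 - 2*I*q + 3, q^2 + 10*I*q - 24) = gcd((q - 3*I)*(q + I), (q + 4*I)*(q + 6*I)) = 1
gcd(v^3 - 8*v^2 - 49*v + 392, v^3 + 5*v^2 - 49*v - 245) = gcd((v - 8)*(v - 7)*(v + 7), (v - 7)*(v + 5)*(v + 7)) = v^2 - 49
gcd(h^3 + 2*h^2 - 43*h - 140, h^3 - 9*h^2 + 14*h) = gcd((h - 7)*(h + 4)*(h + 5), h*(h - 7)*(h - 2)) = h - 7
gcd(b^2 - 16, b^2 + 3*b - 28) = b - 4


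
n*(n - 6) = n^2 - 6*n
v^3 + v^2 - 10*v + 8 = (v - 2)*(v - 1)*(v + 4)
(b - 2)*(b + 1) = b^2 - b - 2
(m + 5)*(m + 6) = m^2 + 11*m + 30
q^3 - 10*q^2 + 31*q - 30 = (q - 5)*(q - 3)*(q - 2)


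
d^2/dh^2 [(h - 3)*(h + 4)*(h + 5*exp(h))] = 5*h^2*exp(h) + 25*h*exp(h) + 6*h - 40*exp(h) + 2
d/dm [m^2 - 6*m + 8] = 2*m - 6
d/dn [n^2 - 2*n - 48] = 2*n - 2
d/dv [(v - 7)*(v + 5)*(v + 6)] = 3*v^2 + 8*v - 47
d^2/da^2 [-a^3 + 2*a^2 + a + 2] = 4 - 6*a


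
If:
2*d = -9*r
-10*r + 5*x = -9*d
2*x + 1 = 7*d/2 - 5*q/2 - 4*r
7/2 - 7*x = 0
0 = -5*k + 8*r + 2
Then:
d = -45/202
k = 242/505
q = -1203/1010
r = 5/101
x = 1/2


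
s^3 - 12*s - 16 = (s - 4)*(s + 2)^2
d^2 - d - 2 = (d - 2)*(d + 1)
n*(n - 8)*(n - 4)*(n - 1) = n^4 - 13*n^3 + 44*n^2 - 32*n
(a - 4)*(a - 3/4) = a^2 - 19*a/4 + 3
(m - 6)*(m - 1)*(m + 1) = m^3 - 6*m^2 - m + 6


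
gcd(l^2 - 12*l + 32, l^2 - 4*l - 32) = l - 8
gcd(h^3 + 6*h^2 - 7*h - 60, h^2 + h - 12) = h^2 + h - 12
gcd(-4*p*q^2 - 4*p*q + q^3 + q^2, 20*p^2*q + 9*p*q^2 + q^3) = q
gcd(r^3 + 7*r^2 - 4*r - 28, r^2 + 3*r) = 1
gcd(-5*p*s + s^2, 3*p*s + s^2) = s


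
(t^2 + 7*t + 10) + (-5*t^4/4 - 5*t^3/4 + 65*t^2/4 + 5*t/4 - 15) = -5*t^4/4 - 5*t^3/4 + 69*t^2/4 + 33*t/4 - 5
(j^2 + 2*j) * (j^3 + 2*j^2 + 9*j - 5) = j^5 + 4*j^4 + 13*j^3 + 13*j^2 - 10*j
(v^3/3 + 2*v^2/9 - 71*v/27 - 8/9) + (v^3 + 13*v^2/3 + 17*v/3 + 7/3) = 4*v^3/3 + 41*v^2/9 + 82*v/27 + 13/9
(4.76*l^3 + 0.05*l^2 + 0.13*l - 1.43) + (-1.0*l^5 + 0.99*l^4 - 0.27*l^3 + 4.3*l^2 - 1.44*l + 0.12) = -1.0*l^5 + 0.99*l^4 + 4.49*l^3 + 4.35*l^2 - 1.31*l - 1.31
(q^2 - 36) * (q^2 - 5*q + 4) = q^4 - 5*q^3 - 32*q^2 + 180*q - 144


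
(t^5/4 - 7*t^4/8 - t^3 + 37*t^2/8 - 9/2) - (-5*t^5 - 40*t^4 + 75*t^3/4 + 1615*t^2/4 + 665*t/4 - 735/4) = 21*t^5/4 + 313*t^4/8 - 79*t^3/4 - 3193*t^2/8 - 665*t/4 + 717/4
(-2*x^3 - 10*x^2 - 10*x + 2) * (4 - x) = 2*x^4 + 2*x^3 - 30*x^2 - 42*x + 8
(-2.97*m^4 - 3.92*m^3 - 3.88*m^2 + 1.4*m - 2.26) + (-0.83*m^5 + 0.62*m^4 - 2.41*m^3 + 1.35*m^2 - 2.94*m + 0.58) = -0.83*m^5 - 2.35*m^4 - 6.33*m^3 - 2.53*m^2 - 1.54*m - 1.68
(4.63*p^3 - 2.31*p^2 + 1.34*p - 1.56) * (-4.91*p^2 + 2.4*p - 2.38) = -22.7333*p^5 + 22.4541*p^4 - 23.1428*p^3 + 16.3734*p^2 - 6.9332*p + 3.7128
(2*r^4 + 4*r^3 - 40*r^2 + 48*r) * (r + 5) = 2*r^5 + 14*r^4 - 20*r^3 - 152*r^2 + 240*r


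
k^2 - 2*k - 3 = (k - 3)*(k + 1)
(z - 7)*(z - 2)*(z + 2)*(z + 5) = z^4 - 2*z^3 - 39*z^2 + 8*z + 140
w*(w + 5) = w^2 + 5*w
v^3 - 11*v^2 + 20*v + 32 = (v - 8)*(v - 4)*(v + 1)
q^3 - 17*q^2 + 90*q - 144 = (q - 8)*(q - 6)*(q - 3)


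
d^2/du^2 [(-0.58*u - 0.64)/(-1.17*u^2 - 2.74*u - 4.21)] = ((0.58*u + 0.64)*(2.34*u + 2.74)*(4.68*u + 5.48) - (4.0716*u + 4.676)*(1.17*u^2 + 2.74*u + 4.21))/(1.17*u^2 + 2.74*u + 4.21)^3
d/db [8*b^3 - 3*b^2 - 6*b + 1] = 24*b^2 - 6*b - 6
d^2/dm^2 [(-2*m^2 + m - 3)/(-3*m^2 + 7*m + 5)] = 2*(33*m^3 + 171*m^2 - 234*m + 277)/(27*m^6 - 189*m^5 + 306*m^4 + 287*m^3 - 510*m^2 - 525*m - 125)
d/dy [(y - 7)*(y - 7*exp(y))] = y - (y - 7)*(7*exp(y) - 1) - 7*exp(y)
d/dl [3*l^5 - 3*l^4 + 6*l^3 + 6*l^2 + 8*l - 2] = 15*l^4 - 12*l^3 + 18*l^2 + 12*l + 8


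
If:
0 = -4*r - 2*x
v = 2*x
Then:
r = -x/2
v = 2*x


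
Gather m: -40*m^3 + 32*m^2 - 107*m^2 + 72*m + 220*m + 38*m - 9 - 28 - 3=-40*m^3 - 75*m^2 + 330*m - 40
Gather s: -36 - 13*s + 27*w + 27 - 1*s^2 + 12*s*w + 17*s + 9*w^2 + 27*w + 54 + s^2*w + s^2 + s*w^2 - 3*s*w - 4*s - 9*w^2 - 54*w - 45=s^2*w + s*(w^2 + 9*w)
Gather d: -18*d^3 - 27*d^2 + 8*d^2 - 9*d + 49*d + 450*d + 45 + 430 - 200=-18*d^3 - 19*d^2 + 490*d + 275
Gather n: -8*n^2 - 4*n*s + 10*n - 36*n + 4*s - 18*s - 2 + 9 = -8*n^2 + n*(-4*s - 26) - 14*s + 7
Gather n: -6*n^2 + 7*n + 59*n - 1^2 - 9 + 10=-6*n^2 + 66*n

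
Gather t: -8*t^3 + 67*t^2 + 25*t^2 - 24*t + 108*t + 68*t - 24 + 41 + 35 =-8*t^3 + 92*t^2 + 152*t + 52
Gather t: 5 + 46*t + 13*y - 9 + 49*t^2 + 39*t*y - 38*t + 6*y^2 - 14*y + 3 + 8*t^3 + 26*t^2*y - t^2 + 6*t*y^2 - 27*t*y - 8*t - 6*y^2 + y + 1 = 8*t^3 + t^2*(26*y + 48) + t*(6*y^2 + 12*y)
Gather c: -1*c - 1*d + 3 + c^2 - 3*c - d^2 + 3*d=c^2 - 4*c - d^2 + 2*d + 3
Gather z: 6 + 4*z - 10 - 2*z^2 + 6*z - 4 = -2*z^2 + 10*z - 8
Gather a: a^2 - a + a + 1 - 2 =a^2 - 1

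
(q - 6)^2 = q^2 - 12*q + 36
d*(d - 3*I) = d^2 - 3*I*d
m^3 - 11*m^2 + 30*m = m*(m - 6)*(m - 5)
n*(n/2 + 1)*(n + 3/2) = n^3/2 + 7*n^2/4 + 3*n/2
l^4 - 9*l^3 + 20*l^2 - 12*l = l*(l - 6)*(l - 2)*(l - 1)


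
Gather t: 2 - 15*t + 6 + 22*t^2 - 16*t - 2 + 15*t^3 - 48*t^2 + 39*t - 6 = 15*t^3 - 26*t^2 + 8*t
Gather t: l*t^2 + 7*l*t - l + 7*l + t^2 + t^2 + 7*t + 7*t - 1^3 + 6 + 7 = 6*l + t^2*(l + 2) + t*(7*l + 14) + 12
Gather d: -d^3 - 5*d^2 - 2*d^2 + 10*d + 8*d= -d^3 - 7*d^2 + 18*d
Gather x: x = x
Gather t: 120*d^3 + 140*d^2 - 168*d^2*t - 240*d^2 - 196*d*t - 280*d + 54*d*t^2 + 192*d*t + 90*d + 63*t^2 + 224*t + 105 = 120*d^3 - 100*d^2 - 190*d + t^2*(54*d + 63) + t*(-168*d^2 - 4*d + 224) + 105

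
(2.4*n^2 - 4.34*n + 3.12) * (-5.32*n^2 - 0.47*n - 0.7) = -12.768*n^4 + 21.9608*n^3 - 16.2386*n^2 + 1.5716*n - 2.184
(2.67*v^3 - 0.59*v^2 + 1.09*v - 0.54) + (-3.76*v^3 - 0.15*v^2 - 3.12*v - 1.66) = -1.09*v^3 - 0.74*v^2 - 2.03*v - 2.2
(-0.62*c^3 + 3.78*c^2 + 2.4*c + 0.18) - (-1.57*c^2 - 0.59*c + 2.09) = -0.62*c^3 + 5.35*c^2 + 2.99*c - 1.91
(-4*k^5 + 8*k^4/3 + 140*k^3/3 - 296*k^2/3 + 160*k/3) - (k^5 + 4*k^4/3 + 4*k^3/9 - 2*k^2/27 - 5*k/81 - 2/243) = -5*k^5 + 4*k^4/3 + 416*k^3/9 - 2662*k^2/27 + 4325*k/81 + 2/243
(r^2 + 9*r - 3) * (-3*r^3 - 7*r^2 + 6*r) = -3*r^5 - 34*r^4 - 48*r^3 + 75*r^2 - 18*r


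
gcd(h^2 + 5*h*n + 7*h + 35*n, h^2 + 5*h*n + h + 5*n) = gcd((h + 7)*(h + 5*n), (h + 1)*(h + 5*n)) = h + 5*n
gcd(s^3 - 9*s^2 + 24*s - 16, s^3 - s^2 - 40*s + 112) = s^2 - 8*s + 16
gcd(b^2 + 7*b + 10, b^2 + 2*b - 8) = 1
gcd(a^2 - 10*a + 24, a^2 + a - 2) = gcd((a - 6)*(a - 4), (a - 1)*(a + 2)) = 1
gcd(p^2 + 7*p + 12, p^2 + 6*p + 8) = p + 4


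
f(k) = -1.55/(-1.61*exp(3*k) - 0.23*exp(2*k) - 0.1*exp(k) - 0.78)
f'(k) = -1.55*(4.83*exp(3*k) + 0.46*exp(2*k) + 0.1*exp(k))/(-1.61*exp(3*k) - 0.23*exp(2*k) - 0.1*exp(k) - 0.78)^2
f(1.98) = 0.00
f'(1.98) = -0.01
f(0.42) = 0.22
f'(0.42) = -0.55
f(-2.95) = 1.97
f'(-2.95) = -0.02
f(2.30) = 0.00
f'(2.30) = -0.00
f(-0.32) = 0.97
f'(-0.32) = -1.33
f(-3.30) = 1.98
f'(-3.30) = -0.01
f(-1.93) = 1.93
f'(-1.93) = -0.09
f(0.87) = 0.06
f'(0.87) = -0.18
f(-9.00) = 1.99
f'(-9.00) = 0.00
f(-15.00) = 1.99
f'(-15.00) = 0.00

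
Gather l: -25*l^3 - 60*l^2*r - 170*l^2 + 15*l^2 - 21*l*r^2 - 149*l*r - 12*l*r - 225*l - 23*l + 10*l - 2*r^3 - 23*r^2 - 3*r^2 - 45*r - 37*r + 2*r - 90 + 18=-25*l^3 + l^2*(-60*r - 155) + l*(-21*r^2 - 161*r - 238) - 2*r^3 - 26*r^2 - 80*r - 72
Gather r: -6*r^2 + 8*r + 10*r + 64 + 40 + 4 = -6*r^2 + 18*r + 108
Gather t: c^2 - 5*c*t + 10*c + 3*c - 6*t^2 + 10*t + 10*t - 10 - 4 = c^2 + 13*c - 6*t^2 + t*(20 - 5*c) - 14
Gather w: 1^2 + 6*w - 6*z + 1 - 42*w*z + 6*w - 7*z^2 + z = w*(12 - 42*z) - 7*z^2 - 5*z + 2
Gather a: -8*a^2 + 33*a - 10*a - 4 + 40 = -8*a^2 + 23*a + 36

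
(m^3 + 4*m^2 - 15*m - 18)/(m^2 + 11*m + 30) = (m^2 - 2*m - 3)/(m + 5)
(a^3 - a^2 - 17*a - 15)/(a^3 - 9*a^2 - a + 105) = (a + 1)/(a - 7)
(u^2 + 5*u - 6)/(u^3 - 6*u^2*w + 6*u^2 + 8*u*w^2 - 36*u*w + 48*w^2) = (u - 1)/(u^2 - 6*u*w + 8*w^2)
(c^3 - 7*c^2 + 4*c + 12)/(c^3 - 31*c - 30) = (c - 2)/(c + 5)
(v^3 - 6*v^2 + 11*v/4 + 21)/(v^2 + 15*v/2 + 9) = (v^2 - 15*v/2 + 14)/(v + 6)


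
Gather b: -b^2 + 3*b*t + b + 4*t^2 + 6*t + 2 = -b^2 + b*(3*t + 1) + 4*t^2 + 6*t + 2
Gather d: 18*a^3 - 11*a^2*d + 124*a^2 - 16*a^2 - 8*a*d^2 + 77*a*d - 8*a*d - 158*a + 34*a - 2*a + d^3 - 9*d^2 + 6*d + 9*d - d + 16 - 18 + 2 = 18*a^3 + 108*a^2 - 126*a + d^3 + d^2*(-8*a - 9) + d*(-11*a^2 + 69*a + 14)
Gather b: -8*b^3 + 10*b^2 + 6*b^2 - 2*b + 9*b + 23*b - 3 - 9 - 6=-8*b^3 + 16*b^2 + 30*b - 18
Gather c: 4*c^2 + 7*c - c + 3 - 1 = 4*c^2 + 6*c + 2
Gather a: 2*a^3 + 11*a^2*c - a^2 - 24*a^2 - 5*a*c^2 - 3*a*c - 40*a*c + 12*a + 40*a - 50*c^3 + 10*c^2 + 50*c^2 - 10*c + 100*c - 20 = 2*a^3 + a^2*(11*c - 25) + a*(-5*c^2 - 43*c + 52) - 50*c^3 + 60*c^2 + 90*c - 20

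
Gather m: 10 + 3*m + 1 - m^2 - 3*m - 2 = 9 - m^2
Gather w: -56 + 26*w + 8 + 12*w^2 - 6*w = 12*w^2 + 20*w - 48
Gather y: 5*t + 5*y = 5*t + 5*y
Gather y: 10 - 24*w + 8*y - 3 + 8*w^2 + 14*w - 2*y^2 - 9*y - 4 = 8*w^2 - 10*w - 2*y^2 - y + 3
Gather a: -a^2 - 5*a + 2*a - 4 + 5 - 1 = -a^2 - 3*a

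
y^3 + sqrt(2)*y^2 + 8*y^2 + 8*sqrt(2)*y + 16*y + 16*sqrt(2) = (y + 4)^2*(y + sqrt(2))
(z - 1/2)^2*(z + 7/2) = z^3 + 5*z^2/2 - 13*z/4 + 7/8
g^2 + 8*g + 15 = (g + 3)*(g + 5)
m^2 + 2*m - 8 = (m - 2)*(m + 4)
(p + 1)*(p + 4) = p^2 + 5*p + 4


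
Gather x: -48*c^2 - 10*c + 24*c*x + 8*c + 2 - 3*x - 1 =-48*c^2 - 2*c + x*(24*c - 3) + 1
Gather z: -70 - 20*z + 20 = -20*z - 50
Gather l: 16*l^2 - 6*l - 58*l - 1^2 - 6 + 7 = 16*l^2 - 64*l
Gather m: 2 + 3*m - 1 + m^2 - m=m^2 + 2*m + 1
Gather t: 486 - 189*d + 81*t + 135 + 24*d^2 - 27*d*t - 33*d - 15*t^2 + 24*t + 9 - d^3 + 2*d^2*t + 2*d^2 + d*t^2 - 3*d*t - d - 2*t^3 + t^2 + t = -d^3 + 26*d^2 - 223*d - 2*t^3 + t^2*(d - 14) + t*(2*d^2 - 30*d + 106) + 630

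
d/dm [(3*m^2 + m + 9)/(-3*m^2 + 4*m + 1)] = 5*(3*m^2 + 12*m - 7)/(9*m^4 - 24*m^3 + 10*m^2 + 8*m + 1)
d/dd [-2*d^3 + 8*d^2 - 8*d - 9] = -6*d^2 + 16*d - 8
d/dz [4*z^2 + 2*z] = 8*z + 2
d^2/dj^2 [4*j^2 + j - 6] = 8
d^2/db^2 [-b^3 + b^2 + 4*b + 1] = 2 - 6*b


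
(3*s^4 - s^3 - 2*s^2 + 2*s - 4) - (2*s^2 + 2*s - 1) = 3*s^4 - s^3 - 4*s^2 - 3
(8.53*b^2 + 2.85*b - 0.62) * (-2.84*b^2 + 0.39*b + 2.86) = -24.2252*b^4 - 4.7673*b^3 + 27.2681*b^2 + 7.9092*b - 1.7732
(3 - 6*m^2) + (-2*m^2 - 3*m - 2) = -8*m^2 - 3*m + 1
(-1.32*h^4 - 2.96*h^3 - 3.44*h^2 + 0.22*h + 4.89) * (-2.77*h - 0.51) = 3.6564*h^5 + 8.8724*h^4 + 11.0384*h^3 + 1.145*h^2 - 13.6575*h - 2.4939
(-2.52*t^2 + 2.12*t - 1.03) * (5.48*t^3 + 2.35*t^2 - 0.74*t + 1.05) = -13.8096*t^5 + 5.6956*t^4 + 1.2024*t^3 - 6.6353*t^2 + 2.9882*t - 1.0815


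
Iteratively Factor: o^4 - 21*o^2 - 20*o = (o + 4)*(o^3 - 4*o^2 - 5*o) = o*(o + 4)*(o^2 - 4*o - 5) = o*(o - 5)*(o + 4)*(o + 1)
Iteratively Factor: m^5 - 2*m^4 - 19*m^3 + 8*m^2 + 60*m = (m + 2)*(m^4 - 4*m^3 - 11*m^2 + 30*m) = (m - 5)*(m + 2)*(m^3 + m^2 - 6*m) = (m - 5)*(m + 2)*(m + 3)*(m^2 - 2*m) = m*(m - 5)*(m + 2)*(m + 3)*(m - 2)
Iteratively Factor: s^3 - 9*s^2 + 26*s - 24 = (s - 3)*(s^2 - 6*s + 8) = (s - 3)*(s - 2)*(s - 4)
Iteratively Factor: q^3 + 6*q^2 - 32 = (q + 4)*(q^2 + 2*q - 8) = (q - 2)*(q + 4)*(q + 4)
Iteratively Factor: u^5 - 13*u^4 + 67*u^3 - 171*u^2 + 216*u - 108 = (u - 3)*(u^4 - 10*u^3 + 37*u^2 - 60*u + 36) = (u - 3)*(u - 2)*(u^3 - 8*u^2 + 21*u - 18) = (u - 3)^2*(u - 2)*(u^2 - 5*u + 6) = (u - 3)^3*(u - 2)*(u - 2)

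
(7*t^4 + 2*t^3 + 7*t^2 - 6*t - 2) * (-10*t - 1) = -70*t^5 - 27*t^4 - 72*t^3 + 53*t^2 + 26*t + 2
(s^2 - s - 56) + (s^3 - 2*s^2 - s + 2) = s^3 - s^2 - 2*s - 54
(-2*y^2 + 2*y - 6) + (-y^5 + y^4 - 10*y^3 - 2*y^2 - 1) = -y^5 + y^4 - 10*y^3 - 4*y^2 + 2*y - 7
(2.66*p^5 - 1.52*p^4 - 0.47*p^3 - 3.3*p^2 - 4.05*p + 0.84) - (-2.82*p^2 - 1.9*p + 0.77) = 2.66*p^5 - 1.52*p^4 - 0.47*p^3 - 0.48*p^2 - 2.15*p + 0.07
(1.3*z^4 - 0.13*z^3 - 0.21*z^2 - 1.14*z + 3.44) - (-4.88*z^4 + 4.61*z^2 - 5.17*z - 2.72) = 6.18*z^4 - 0.13*z^3 - 4.82*z^2 + 4.03*z + 6.16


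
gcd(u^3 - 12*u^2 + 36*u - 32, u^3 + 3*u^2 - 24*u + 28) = u^2 - 4*u + 4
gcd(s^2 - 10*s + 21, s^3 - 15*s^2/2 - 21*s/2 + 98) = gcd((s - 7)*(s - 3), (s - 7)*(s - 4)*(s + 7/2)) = s - 7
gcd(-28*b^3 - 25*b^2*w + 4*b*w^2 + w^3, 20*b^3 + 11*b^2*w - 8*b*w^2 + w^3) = -4*b^2 - 3*b*w + w^2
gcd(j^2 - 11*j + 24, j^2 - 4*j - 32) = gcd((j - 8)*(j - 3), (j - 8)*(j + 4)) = j - 8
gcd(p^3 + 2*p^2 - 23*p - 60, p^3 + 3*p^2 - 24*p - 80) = p^2 - p - 20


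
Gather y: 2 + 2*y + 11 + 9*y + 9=11*y + 22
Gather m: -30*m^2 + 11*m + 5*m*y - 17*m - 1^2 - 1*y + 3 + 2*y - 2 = -30*m^2 + m*(5*y - 6) + y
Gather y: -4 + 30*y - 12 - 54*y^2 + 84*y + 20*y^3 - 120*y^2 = 20*y^3 - 174*y^2 + 114*y - 16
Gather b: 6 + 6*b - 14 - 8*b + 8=-2*b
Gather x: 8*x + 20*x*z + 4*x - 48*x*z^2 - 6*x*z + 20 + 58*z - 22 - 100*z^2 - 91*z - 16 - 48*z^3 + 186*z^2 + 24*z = x*(-48*z^2 + 14*z + 12) - 48*z^3 + 86*z^2 - 9*z - 18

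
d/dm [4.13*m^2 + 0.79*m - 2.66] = 8.26*m + 0.79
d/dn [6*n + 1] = 6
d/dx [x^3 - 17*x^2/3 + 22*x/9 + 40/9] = 3*x^2 - 34*x/3 + 22/9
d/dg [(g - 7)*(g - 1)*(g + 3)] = 3*g^2 - 10*g - 17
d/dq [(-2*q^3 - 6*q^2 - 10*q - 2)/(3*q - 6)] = 2*(-2*q^3 + 3*q^2 + 12*q + 11)/(3*(q^2 - 4*q + 4))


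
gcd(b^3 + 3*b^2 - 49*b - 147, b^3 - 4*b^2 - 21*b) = b^2 - 4*b - 21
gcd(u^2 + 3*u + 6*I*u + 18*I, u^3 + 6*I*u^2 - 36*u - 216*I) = u + 6*I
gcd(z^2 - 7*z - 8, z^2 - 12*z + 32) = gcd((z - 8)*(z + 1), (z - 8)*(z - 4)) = z - 8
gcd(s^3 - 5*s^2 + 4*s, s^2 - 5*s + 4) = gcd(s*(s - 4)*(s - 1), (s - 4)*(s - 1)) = s^2 - 5*s + 4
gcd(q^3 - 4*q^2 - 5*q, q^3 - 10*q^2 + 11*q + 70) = q - 5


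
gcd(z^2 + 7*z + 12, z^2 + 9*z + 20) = z + 4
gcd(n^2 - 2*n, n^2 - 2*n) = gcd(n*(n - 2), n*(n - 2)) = n^2 - 2*n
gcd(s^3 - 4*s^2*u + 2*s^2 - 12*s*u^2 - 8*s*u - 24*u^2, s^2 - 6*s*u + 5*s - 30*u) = s - 6*u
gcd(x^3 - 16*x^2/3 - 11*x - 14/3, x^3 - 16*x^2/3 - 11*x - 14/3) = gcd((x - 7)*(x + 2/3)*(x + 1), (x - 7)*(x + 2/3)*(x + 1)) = x^3 - 16*x^2/3 - 11*x - 14/3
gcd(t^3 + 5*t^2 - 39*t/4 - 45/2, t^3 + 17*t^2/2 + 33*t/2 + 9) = t^2 + 15*t/2 + 9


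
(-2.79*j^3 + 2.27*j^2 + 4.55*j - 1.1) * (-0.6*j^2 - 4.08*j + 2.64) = 1.674*j^5 + 10.0212*j^4 - 19.3572*j^3 - 11.9112*j^2 + 16.5*j - 2.904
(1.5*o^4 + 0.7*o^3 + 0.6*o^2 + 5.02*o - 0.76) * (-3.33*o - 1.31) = -4.995*o^5 - 4.296*o^4 - 2.915*o^3 - 17.5026*o^2 - 4.0454*o + 0.9956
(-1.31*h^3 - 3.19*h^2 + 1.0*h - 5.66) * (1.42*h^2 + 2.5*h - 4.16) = -1.8602*h^5 - 7.8048*h^4 - 1.1054*h^3 + 7.7332*h^2 - 18.31*h + 23.5456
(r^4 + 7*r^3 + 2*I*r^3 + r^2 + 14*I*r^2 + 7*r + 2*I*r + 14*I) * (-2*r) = -2*r^5 - 14*r^4 - 4*I*r^4 - 2*r^3 - 28*I*r^3 - 14*r^2 - 4*I*r^2 - 28*I*r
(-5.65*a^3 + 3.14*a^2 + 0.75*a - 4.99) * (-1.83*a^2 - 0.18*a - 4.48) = 10.3395*a^5 - 4.7292*a^4 + 23.3743*a^3 - 5.0705*a^2 - 2.4618*a + 22.3552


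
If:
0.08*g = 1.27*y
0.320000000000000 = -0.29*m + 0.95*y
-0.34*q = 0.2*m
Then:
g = 15.875*y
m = 3.27586206896552*y - 1.10344827586207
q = 0.649087221095335 - 1.92697768762677*y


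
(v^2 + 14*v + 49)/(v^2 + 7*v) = (v + 7)/v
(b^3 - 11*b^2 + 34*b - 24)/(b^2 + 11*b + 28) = (b^3 - 11*b^2 + 34*b - 24)/(b^2 + 11*b + 28)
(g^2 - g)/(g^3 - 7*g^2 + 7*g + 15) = g*(g - 1)/(g^3 - 7*g^2 + 7*g + 15)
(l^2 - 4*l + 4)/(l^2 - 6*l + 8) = (l - 2)/(l - 4)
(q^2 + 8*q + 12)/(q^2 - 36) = (q + 2)/(q - 6)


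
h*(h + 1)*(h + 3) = h^3 + 4*h^2 + 3*h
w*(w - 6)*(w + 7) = w^3 + w^2 - 42*w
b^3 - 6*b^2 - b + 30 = (b - 5)*(b - 3)*(b + 2)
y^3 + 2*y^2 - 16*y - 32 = (y - 4)*(y + 2)*(y + 4)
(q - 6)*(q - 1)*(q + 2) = q^3 - 5*q^2 - 8*q + 12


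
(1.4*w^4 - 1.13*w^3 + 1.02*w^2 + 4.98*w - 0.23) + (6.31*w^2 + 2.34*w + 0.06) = 1.4*w^4 - 1.13*w^3 + 7.33*w^2 + 7.32*w - 0.17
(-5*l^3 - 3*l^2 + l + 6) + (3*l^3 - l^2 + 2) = -2*l^3 - 4*l^2 + l + 8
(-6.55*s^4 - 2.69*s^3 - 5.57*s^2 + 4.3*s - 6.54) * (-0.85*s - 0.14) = 5.5675*s^5 + 3.2035*s^4 + 5.1111*s^3 - 2.8752*s^2 + 4.957*s + 0.9156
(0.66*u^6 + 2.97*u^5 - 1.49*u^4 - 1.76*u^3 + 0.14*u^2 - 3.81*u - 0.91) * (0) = 0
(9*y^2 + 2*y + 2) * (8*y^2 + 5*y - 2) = 72*y^4 + 61*y^3 + 8*y^2 + 6*y - 4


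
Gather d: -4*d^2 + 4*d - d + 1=-4*d^2 + 3*d + 1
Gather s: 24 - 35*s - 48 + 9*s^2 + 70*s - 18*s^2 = -9*s^2 + 35*s - 24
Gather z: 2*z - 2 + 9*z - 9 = 11*z - 11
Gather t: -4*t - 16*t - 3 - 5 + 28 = 20 - 20*t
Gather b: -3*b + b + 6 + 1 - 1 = 6 - 2*b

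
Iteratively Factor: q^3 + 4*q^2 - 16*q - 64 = (q + 4)*(q^2 - 16) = (q - 4)*(q + 4)*(q + 4)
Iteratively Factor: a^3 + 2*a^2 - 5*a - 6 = (a + 3)*(a^2 - a - 2) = (a - 2)*(a + 3)*(a + 1)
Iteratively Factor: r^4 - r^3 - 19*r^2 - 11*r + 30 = (r + 2)*(r^3 - 3*r^2 - 13*r + 15) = (r + 2)*(r + 3)*(r^2 - 6*r + 5) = (r - 1)*(r + 2)*(r + 3)*(r - 5)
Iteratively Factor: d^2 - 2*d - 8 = (d - 4)*(d + 2)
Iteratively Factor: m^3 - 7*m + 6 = (m - 2)*(m^2 + 2*m - 3) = (m - 2)*(m + 3)*(m - 1)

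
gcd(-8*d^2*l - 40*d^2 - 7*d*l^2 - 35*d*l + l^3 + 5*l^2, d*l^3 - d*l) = 1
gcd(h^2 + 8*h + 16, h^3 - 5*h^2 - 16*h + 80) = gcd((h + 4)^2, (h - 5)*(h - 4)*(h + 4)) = h + 4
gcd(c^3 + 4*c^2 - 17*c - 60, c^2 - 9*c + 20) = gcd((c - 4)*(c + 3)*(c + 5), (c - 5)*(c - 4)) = c - 4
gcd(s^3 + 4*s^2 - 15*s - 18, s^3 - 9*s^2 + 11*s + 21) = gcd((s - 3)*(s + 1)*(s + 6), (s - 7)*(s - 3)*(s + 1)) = s^2 - 2*s - 3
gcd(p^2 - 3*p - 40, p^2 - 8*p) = p - 8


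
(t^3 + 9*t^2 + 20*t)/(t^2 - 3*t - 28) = t*(t + 5)/(t - 7)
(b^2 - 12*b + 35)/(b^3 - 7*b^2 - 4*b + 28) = (b - 5)/(b^2 - 4)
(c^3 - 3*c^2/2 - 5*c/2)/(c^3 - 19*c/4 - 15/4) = 2*c/(2*c + 3)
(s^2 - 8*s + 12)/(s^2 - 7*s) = (s^2 - 8*s + 12)/(s*(s - 7))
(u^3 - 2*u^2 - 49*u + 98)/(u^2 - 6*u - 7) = (u^2 + 5*u - 14)/(u + 1)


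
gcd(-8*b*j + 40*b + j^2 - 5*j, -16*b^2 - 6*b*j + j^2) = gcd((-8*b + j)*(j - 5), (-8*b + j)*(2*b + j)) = 8*b - j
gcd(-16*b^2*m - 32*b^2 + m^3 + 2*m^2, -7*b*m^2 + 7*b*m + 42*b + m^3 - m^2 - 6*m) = m + 2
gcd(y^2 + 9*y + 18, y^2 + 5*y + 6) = y + 3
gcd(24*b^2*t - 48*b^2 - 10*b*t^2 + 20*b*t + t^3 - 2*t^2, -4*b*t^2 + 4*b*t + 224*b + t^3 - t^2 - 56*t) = -4*b + t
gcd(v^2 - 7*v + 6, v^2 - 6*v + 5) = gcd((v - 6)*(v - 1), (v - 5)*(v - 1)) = v - 1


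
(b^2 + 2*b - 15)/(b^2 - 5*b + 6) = (b + 5)/(b - 2)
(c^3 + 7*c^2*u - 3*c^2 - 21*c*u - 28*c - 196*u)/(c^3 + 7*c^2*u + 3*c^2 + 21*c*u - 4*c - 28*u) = (c - 7)/(c - 1)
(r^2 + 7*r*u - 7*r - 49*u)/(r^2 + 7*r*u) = (r - 7)/r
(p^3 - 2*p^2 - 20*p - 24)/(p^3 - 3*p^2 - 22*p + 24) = (p^2 + 4*p + 4)/(p^2 + 3*p - 4)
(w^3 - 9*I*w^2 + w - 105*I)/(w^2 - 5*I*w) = w - 4*I + 21/w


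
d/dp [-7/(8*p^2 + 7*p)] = 7*(16*p + 7)/(p^2*(8*p + 7)^2)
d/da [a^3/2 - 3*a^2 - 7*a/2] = 3*a^2/2 - 6*a - 7/2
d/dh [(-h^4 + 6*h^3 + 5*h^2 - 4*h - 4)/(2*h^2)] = -h + 3 + 2/h^2 + 4/h^3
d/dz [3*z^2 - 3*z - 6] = 6*z - 3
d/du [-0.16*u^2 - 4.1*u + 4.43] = -0.32*u - 4.1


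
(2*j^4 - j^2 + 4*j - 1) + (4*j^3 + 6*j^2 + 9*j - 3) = 2*j^4 + 4*j^3 + 5*j^2 + 13*j - 4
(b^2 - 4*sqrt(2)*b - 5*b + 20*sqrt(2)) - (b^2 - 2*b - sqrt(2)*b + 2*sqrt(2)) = -3*sqrt(2)*b - 3*b + 18*sqrt(2)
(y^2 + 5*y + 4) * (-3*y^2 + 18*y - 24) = -3*y^4 + 3*y^3 + 54*y^2 - 48*y - 96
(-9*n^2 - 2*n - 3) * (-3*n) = 27*n^3 + 6*n^2 + 9*n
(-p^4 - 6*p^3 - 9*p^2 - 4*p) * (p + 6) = -p^5 - 12*p^4 - 45*p^3 - 58*p^2 - 24*p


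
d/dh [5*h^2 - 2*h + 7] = 10*h - 2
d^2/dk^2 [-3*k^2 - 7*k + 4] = -6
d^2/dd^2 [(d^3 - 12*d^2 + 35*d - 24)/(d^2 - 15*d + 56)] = 48/(d^3 - 21*d^2 + 147*d - 343)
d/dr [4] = 0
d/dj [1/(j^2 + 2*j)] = 2*(-j - 1)/(j^2*(j + 2)^2)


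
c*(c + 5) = c^2 + 5*c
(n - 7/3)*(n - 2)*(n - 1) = n^3 - 16*n^2/3 + 9*n - 14/3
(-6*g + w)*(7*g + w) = -42*g^2 + g*w + w^2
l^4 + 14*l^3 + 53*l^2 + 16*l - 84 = (l - 1)*(l + 2)*(l + 6)*(l + 7)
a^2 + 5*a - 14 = (a - 2)*(a + 7)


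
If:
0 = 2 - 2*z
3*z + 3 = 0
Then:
No Solution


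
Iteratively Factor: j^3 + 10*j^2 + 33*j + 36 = (j + 3)*(j^2 + 7*j + 12) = (j + 3)^2*(j + 4)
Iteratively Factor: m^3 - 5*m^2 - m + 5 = (m - 5)*(m^2 - 1) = (m - 5)*(m - 1)*(m + 1)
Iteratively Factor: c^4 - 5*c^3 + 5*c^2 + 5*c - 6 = (c + 1)*(c^3 - 6*c^2 + 11*c - 6) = (c - 3)*(c + 1)*(c^2 - 3*c + 2) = (c - 3)*(c - 2)*(c + 1)*(c - 1)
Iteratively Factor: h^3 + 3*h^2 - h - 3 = (h + 1)*(h^2 + 2*h - 3) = (h - 1)*(h + 1)*(h + 3)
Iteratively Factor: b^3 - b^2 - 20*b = (b - 5)*(b^2 + 4*b) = (b - 5)*(b + 4)*(b)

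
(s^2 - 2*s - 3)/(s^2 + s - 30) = (s^2 - 2*s - 3)/(s^2 + s - 30)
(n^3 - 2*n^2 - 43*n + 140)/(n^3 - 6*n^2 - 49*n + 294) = (n^2 - 9*n + 20)/(n^2 - 13*n + 42)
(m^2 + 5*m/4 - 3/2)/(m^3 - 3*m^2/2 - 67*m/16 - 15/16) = 4*(-4*m^2 - 5*m + 6)/(-16*m^3 + 24*m^2 + 67*m + 15)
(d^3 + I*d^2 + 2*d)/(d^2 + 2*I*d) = d - I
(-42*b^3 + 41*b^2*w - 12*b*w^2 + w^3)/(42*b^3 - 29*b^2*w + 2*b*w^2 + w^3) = (-7*b + w)/(7*b + w)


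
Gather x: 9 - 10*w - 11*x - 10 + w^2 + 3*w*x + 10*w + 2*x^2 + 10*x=w^2 + 2*x^2 + x*(3*w - 1) - 1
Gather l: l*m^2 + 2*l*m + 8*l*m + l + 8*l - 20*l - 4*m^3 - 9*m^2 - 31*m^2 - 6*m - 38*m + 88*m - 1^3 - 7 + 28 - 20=l*(m^2 + 10*m - 11) - 4*m^3 - 40*m^2 + 44*m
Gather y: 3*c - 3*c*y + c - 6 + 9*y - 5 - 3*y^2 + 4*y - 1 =4*c - 3*y^2 + y*(13 - 3*c) - 12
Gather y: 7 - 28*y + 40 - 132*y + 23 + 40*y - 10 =60 - 120*y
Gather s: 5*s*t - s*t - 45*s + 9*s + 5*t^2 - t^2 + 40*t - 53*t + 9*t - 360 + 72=s*(4*t - 36) + 4*t^2 - 4*t - 288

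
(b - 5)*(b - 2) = b^2 - 7*b + 10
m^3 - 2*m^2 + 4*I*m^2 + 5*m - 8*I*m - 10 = (m - 2)*(m - I)*(m + 5*I)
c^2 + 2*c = c*(c + 2)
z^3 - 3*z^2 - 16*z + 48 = (z - 4)*(z - 3)*(z + 4)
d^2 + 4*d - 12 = (d - 2)*(d + 6)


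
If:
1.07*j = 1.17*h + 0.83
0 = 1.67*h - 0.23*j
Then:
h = 0.13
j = 0.91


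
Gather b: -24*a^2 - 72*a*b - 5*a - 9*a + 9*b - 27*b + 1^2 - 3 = -24*a^2 - 14*a + b*(-72*a - 18) - 2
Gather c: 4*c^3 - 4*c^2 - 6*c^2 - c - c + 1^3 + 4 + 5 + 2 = 4*c^3 - 10*c^2 - 2*c + 12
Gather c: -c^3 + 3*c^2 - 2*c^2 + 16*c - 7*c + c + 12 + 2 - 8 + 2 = -c^3 + c^2 + 10*c + 8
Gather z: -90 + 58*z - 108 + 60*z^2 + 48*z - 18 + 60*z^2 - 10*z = 120*z^2 + 96*z - 216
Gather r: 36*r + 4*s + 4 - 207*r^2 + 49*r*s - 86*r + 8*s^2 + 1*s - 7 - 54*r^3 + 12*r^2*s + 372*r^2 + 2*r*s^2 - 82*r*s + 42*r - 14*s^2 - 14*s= -54*r^3 + r^2*(12*s + 165) + r*(2*s^2 - 33*s - 8) - 6*s^2 - 9*s - 3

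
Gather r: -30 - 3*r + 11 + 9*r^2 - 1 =9*r^2 - 3*r - 20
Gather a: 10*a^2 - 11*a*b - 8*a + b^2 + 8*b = 10*a^2 + a*(-11*b - 8) + b^2 + 8*b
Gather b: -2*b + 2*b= 0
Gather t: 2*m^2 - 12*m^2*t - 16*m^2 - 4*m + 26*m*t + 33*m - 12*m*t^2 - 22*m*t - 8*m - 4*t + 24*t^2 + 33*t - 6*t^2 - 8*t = -14*m^2 + 21*m + t^2*(18 - 12*m) + t*(-12*m^2 + 4*m + 21)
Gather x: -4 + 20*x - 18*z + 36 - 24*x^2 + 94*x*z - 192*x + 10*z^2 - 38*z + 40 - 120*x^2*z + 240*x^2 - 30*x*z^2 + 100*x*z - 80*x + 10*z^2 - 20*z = x^2*(216 - 120*z) + x*(-30*z^2 + 194*z - 252) + 20*z^2 - 76*z + 72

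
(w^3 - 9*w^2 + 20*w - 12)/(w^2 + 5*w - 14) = (w^2 - 7*w + 6)/(w + 7)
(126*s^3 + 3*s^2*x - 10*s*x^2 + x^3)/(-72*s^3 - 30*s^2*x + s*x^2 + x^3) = (-7*s + x)/(4*s + x)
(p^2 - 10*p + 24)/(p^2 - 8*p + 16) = (p - 6)/(p - 4)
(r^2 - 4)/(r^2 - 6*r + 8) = (r + 2)/(r - 4)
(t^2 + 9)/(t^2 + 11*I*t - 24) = (t - 3*I)/(t + 8*I)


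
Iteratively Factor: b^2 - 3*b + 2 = (b - 2)*(b - 1)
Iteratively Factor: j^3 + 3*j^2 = (j + 3)*(j^2) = j*(j + 3)*(j)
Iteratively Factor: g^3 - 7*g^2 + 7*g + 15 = (g + 1)*(g^2 - 8*g + 15) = (g - 5)*(g + 1)*(g - 3)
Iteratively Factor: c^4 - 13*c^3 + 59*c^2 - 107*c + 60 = (c - 3)*(c^3 - 10*c^2 + 29*c - 20) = (c - 5)*(c - 3)*(c^2 - 5*c + 4) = (c - 5)*(c - 3)*(c - 1)*(c - 4)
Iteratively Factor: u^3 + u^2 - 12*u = (u + 4)*(u^2 - 3*u) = (u - 3)*(u + 4)*(u)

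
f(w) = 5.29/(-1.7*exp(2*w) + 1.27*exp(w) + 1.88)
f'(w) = 5.29*(3.4*exp(2*w) - 1.27*exp(w))/(-1.7*exp(2*w) + 1.27*exp(w) + 1.88)^2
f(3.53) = -0.00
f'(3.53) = 0.01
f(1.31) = -0.32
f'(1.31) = 0.79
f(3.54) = -0.00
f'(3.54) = 0.01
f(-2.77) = 2.71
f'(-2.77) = -0.09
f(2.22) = -0.04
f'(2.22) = 0.09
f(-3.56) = 2.76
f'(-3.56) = -0.05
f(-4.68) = 2.80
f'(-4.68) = -0.02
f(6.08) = -0.00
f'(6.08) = 0.00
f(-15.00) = 2.81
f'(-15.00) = 0.00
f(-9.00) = 2.81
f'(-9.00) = 0.00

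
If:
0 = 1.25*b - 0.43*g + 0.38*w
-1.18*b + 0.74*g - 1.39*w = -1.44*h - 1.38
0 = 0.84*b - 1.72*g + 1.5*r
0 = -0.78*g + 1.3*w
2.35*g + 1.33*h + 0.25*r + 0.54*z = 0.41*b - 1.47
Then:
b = -0.031046764521121*z - 0.0112352874694489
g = -0.192121067581195*z - 0.0695252937465897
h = -0.0379823350608022*z - 0.972078483907034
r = -0.202912636027942*z - 0.0734305758465315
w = -0.115272640548717*z - 0.0417151762479538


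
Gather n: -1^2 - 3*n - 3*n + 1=-6*n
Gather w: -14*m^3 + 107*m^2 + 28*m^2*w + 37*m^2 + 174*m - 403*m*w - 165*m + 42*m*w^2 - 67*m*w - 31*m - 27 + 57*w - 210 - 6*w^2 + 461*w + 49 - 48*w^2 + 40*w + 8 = -14*m^3 + 144*m^2 - 22*m + w^2*(42*m - 54) + w*(28*m^2 - 470*m + 558) - 180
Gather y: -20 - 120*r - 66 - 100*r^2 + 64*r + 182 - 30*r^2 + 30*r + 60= -130*r^2 - 26*r + 156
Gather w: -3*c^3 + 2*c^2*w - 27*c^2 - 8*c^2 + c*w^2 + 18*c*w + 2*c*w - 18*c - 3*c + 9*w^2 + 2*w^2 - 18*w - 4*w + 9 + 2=-3*c^3 - 35*c^2 - 21*c + w^2*(c + 11) + w*(2*c^2 + 20*c - 22) + 11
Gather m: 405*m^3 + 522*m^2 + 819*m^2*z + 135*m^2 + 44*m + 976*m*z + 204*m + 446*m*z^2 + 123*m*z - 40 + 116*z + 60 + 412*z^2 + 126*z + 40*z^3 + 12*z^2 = 405*m^3 + m^2*(819*z + 657) + m*(446*z^2 + 1099*z + 248) + 40*z^3 + 424*z^2 + 242*z + 20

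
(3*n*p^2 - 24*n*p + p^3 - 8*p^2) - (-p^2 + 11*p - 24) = 3*n*p^2 - 24*n*p + p^3 - 7*p^2 - 11*p + 24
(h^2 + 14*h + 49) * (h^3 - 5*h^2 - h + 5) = h^5 + 9*h^4 - 22*h^3 - 254*h^2 + 21*h + 245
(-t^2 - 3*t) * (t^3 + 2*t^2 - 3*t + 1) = -t^5 - 5*t^4 - 3*t^3 + 8*t^2 - 3*t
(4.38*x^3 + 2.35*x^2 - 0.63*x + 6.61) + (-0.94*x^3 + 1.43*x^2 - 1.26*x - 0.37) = 3.44*x^3 + 3.78*x^2 - 1.89*x + 6.24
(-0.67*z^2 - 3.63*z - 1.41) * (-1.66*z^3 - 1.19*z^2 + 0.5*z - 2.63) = 1.1122*z^5 + 6.8231*z^4 + 6.3253*z^3 + 1.625*z^2 + 8.8419*z + 3.7083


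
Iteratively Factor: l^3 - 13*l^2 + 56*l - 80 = (l - 5)*(l^2 - 8*l + 16) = (l - 5)*(l - 4)*(l - 4)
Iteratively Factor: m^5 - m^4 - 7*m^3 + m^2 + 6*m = (m + 2)*(m^4 - 3*m^3 - m^2 + 3*m) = (m + 1)*(m + 2)*(m^3 - 4*m^2 + 3*m) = (m - 3)*(m + 1)*(m + 2)*(m^2 - m) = (m - 3)*(m - 1)*(m + 1)*(m + 2)*(m)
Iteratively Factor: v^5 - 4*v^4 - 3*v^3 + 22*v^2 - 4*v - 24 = (v - 2)*(v^4 - 2*v^3 - 7*v^2 + 8*v + 12) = (v - 2)*(v + 2)*(v^3 - 4*v^2 + v + 6) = (v - 2)*(v + 1)*(v + 2)*(v^2 - 5*v + 6) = (v - 2)^2*(v + 1)*(v + 2)*(v - 3)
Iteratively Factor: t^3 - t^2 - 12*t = (t - 4)*(t^2 + 3*t) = t*(t - 4)*(t + 3)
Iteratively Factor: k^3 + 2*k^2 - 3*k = (k - 1)*(k^2 + 3*k) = (k - 1)*(k + 3)*(k)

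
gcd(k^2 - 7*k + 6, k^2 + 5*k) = 1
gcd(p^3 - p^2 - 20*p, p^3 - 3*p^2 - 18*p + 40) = p^2 - p - 20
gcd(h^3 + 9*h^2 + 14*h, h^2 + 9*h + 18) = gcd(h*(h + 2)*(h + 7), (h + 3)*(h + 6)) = 1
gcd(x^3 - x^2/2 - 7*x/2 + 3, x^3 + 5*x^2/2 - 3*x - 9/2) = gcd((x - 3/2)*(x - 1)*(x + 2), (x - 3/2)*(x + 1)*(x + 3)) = x - 3/2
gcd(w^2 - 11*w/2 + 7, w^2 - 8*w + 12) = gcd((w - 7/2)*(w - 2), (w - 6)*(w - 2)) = w - 2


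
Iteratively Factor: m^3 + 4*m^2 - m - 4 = (m + 1)*(m^2 + 3*m - 4) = (m - 1)*(m + 1)*(m + 4)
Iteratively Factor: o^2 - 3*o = (o - 3)*(o)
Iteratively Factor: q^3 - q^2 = (q)*(q^2 - q) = q*(q - 1)*(q)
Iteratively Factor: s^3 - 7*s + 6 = (s - 2)*(s^2 + 2*s - 3) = (s - 2)*(s + 3)*(s - 1)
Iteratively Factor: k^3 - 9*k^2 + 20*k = (k - 5)*(k^2 - 4*k) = (k - 5)*(k - 4)*(k)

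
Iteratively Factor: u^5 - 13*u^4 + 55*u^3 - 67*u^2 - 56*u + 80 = (u + 1)*(u^4 - 14*u^3 + 69*u^2 - 136*u + 80) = (u - 4)*(u + 1)*(u^3 - 10*u^2 + 29*u - 20) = (u - 4)^2*(u + 1)*(u^2 - 6*u + 5) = (u - 4)^2*(u - 1)*(u + 1)*(u - 5)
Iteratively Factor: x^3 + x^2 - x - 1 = (x + 1)*(x^2 - 1) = (x + 1)^2*(x - 1)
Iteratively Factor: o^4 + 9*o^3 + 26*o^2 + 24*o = (o)*(o^3 + 9*o^2 + 26*o + 24) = o*(o + 4)*(o^2 + 5*o + 6) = o*(o + 3)*(o + 4)*(o + 2)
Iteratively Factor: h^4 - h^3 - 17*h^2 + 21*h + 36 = (h + 4)*(h^3 - 5*h^2 + 3*h + 9) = (h - 3)*(h + 4)*(h^2 - 2*h - 3) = (h - 3)*(h + 1)*(h + 4)*(h - 3)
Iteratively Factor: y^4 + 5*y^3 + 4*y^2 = (y + 4)*(y^3 + y^2) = y*(y + 4)*(y^2 + y) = y*(y + 1)*(y + 4)*(y)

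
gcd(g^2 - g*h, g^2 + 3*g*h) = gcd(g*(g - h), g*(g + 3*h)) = g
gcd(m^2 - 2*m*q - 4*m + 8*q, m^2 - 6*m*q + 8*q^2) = -m + 2*q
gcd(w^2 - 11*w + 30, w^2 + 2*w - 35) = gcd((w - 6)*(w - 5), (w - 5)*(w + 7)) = w - 5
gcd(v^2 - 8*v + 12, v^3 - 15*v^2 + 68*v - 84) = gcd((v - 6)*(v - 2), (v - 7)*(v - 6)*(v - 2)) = v^2 - 8*v + 12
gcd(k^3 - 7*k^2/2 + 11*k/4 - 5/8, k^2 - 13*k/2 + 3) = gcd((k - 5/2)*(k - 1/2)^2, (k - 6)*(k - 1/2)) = k - 1/2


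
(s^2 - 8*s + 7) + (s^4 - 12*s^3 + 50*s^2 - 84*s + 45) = s^4 - 12*s^3 + 51*s^2 - 92*s + 52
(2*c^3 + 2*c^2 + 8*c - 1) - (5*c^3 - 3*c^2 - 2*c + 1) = -3*c^3 + 5*c^2 + 10*c - 2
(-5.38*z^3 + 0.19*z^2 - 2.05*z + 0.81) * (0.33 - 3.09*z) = 16.6242*z^4 - 2.3625*z^3 + 6.3972*z^2 - 3.1794*z + 0.2673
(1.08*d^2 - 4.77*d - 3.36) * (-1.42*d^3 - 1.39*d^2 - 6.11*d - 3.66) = -1.5336*d^5 + 5.2722*d^4 + 4.8027*d^3 + 29.8623*d^2 + 37.9878*d + 12.2976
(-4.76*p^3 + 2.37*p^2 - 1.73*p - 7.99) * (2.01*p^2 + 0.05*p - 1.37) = -9.5676*p^5 + 4.5257*p^4 + 3.1624*p^3 - 19.3933*p^2 + 1.9706*p + 10.9463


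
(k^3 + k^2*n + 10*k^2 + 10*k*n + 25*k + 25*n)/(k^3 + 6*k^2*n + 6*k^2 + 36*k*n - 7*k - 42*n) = (k^3 + k^2*n + 10*k^2 + 10*k*n + 25*k + 25*n)/(k^3 + 6*k^2*n + 6*k^2 + 36*k*n - 7*k - 42*n)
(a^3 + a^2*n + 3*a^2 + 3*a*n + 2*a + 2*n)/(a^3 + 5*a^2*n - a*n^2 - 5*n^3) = (a^2 + 3*a + 2)/(a^2 + 4*a*n - 5*n^2)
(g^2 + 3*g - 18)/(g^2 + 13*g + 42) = (g - 3)/(g + 7)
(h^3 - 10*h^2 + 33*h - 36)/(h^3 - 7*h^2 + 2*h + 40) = (h^2 - 6*h + 9)/(h^2 - 3*h - 10)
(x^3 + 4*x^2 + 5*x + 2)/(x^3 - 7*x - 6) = (x + 1)/(x - 3)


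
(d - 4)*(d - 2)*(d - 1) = d^3 - 7*d^2 + 14*d - 8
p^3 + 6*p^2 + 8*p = p*(p + 2)*(p + 4)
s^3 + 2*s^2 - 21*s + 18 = (s - 3)*(s - 1)*(s + 6)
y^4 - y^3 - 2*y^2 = y^2*(y - 2)*(y + 1)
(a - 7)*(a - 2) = a^2 - 9*a + 14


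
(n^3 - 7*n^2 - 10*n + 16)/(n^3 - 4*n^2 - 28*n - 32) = (n - 1)/(n + 2)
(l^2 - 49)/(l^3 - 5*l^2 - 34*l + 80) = (l^2 - 49)/(l^3 - 5*l^2 - 34*l + 80)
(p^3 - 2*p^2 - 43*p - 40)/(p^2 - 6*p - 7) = (p^2 - 3*p - 40)/(p - 7)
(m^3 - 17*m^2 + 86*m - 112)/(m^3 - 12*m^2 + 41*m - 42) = (m - 8)/(m - 3)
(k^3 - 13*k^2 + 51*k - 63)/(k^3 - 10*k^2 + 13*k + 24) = (k^2 - 10*k + 21)/(k^2 - 7*k - 8)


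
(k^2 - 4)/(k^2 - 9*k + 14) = (k + 2)/(k - 7)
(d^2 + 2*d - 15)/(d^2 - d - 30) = (d - 3)/(d - 6)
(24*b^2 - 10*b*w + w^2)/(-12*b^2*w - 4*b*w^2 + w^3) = (-4*b + w)/(w*(2*b + w))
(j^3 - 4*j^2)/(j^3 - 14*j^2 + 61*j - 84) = j^2/(j^2 - 10*j + 21)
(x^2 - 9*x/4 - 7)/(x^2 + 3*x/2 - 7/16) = 4*(x - 4)/(4*x - 1)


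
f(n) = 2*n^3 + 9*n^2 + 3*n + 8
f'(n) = 6*n^2 + 18*n + 3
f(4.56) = 398.46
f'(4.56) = 209.84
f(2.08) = 71.18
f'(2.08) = 66.40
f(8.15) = 1712.94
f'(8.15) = 548.24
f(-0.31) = 7.88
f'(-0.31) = -2.00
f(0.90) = 19.45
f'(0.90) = 24.06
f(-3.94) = 13.57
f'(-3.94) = 25.22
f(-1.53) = 17.31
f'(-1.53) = -10.49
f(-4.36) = 0.24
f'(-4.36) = 38.58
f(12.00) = 4796.00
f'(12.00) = 1083.00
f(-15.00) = -4762.00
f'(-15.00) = 1083.00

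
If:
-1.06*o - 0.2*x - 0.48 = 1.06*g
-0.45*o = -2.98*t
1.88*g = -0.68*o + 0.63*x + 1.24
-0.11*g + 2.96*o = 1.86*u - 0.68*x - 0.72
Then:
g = 0.631918238993711*x + 1.28993710691824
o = -0.82059748427673*x - 1.74276729559748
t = -0.123915727491452*x - 0.263169558060023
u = -0.977677182660445*x - 2.46262595523095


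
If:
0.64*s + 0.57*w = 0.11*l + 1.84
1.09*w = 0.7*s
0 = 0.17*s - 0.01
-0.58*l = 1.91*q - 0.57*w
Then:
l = -16.19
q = 4.93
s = 0.06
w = 0.04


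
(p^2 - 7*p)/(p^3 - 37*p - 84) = p/(p^2 + 7*p + 12)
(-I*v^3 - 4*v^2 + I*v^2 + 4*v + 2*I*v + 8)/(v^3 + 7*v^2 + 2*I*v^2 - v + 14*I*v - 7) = (-I*v^3 + v^2*(-4 + I) + 2*v*(2 + I) + 8)/(v^3 + v^2*(7 + 2*I) + v*(-1 + 14*I) - 7)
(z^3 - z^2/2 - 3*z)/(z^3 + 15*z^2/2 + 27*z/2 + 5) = z*(2*z^2 - z - 6)/(2*z^3 + 15*z^2 + 27*z + 10)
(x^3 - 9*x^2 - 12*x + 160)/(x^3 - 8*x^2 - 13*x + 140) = (x - 8)/(x - 7)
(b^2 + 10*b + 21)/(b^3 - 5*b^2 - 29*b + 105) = (b^2 + 10*b + 21)/(b^3 - 5*b^2 - 29*b + 105)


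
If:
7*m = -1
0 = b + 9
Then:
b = -9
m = -1/7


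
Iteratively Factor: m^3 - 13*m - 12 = (m + 3)*(m^2 - 3*m - 4) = (m + 1)*(m + 3)*(m - 4)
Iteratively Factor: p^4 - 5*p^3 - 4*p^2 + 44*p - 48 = (p + 3)*(p^3 - 8*p^2 + 20*p - 16) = (p - 2)*(p + 3)*(p^2 - 6*p + 8) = (p - 2)^2*(p + 3)*(p - 4)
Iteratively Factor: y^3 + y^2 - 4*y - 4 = (y - 2)*(y^2 + 3*y + 2) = (y - 2)*(y + 1)*(y + 2)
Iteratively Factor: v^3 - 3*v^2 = (v)*(v^2 - 3*v) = v*(v - 3)*(v)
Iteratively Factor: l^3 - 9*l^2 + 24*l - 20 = (l - 2)*(l^2 - 7*l + 10) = (l - 5)*(l - 2)*(l - 2)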